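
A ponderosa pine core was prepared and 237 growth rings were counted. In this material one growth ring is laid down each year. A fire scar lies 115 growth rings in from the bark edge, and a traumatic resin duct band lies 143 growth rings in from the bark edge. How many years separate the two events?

28 yr

143 − 115 = 28 growth rings lie between the two events.
At one growth ring per year, 28 years elapsed between them.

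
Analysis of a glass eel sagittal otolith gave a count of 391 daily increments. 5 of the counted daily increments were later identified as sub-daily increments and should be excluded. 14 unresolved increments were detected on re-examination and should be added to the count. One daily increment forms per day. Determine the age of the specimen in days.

True daily increment count = 391 − 5 + 14 = 400.
At one daily increment per day, that is 400 days.

400 d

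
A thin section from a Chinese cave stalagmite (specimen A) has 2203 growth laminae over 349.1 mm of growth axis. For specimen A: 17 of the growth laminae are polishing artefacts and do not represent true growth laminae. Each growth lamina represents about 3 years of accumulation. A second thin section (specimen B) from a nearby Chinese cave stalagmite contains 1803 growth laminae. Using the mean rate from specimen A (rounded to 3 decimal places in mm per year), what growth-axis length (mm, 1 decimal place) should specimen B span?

Specimen A: true growth lamina count = 2203 − 17 = 2186.
Specimen A: multiplying by 3 years per growth lamina: 2186 × 3 = 6558 years.
A: Mean rate = 349.1 mm / 6558 years ≈ 0.053 mm/year.
Specimen B: at 3 years per growth lamina, 1803 × 3 = 5409 years. For B, 0.053 mm/year × 5409 years = 286.7 mm.

286.7 mm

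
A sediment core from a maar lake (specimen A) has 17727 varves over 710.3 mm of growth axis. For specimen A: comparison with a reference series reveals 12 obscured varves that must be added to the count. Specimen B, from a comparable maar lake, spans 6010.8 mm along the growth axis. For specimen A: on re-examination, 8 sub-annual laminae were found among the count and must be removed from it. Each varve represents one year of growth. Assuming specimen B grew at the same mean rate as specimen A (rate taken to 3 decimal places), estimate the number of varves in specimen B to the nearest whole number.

Specimen A: adjusted count: 17727 − 8 + 12 = 17731 varves.
A: Extension rate ≈ 710.3 / 17731 = 0.040 mm/year.
B spans 6010.8 / 0.040 = 150270.00 years ≈ 150270 varves.

150270 varves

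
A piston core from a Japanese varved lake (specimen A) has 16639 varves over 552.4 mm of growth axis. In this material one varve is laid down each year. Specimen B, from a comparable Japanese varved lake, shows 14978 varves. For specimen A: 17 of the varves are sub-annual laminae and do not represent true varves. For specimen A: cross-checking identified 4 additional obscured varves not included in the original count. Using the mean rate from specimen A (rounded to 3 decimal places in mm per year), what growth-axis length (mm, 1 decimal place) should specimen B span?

494.3 mm

Specimen A: adjusted count: 16639 − 17 + 4 = 16626 varves.
A: 552.4 mm over 16626 years gives 552.4 / 16626 ≈ 0.033 mm/yr.
B's length ≈ 0.033 × 14978 = 494.3 mm.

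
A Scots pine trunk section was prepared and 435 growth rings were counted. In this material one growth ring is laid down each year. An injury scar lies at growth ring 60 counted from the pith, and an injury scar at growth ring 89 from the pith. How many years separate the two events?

89 − 60 = 29 growth rings lie between the two events.
One growth ring per year makes the interval 29 years.

29 yr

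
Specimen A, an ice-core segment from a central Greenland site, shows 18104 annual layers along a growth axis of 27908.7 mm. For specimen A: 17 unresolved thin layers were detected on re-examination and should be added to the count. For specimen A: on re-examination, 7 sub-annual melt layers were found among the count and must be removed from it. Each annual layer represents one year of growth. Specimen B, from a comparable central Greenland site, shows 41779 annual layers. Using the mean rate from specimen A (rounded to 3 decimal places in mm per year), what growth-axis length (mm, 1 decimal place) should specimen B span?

64381.4 mm

Specimen A: adjusted count: 18104 − 7 + 17 = 18114 annual layers.
A: 27908.7 mm over 18114 years gives 27908.7 / 18114 ≈ 1.541 mm per year.
B's length ≈ 1.541 × 41779 = 64381.4 mm.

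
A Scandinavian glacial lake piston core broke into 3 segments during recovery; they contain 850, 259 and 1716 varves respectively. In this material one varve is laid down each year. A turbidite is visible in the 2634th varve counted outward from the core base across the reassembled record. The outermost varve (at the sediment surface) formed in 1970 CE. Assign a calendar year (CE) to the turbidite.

Total varves = 850 + 259 + 1716 = 2825.
The turbidite sits at varve 2634 from the core base, so 2825 − 2634 = 191 varves formed after it.
1970 − 191 = 1779 CE.

1779 CE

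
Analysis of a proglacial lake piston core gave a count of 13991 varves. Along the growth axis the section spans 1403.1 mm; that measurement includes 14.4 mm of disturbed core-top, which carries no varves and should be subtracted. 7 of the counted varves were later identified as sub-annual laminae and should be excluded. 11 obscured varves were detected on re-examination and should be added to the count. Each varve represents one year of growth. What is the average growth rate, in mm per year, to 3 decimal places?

0.099 mm per year

True varve count = 13991 − 7 + 11 = 13995.
Net length = 1403.1 − 14.4 = 1388.7 mm.
Extension rate ≈ 1388.7 / 13995 = 0.099 mm per year.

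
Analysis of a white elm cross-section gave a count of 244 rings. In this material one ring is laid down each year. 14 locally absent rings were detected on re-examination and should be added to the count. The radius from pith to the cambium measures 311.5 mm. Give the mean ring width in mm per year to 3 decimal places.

1.207 mm per year

Correcting the raw count gives 244 + 14 = 258 true rings.
Extension rate ≈ 311.5 / 258 = 1.207 mm per year.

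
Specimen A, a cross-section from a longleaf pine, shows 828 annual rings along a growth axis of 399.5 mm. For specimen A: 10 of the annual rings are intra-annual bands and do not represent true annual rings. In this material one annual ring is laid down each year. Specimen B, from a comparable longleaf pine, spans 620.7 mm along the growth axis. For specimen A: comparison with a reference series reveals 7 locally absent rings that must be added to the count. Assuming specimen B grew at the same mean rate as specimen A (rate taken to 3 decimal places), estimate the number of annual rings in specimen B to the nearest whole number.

1282 annual rings

Specimen A: after corrections the count is 828 − 10 + 7 = 825 annual rings.
A: Extension rate ≈ 399.5 / 825 = 0.484 mm/yr.
For B, 620.7 / 0.484 = 1282.44 years ≈ 1282 annual rings.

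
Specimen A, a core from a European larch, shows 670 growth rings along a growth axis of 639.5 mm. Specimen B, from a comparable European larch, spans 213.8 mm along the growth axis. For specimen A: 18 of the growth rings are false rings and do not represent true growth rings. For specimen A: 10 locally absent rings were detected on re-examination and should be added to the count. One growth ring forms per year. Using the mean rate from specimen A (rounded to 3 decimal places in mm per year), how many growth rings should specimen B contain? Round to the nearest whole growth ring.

221 growth rings

Specimen A: correcting the raw count gives 670 − 18 + 10 = 662 true growth rings.
A: Mean rate = 639.5 mm / 662 years ≈ 0.966 mm per year.
For B, 213.8 / 0.966 = 221.33 years ≈ 221 growth rings.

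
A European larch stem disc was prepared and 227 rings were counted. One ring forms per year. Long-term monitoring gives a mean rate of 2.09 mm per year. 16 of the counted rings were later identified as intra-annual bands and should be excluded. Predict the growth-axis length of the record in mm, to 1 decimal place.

441.0 mm

After corrections the count is 227 − 16 = 211 rings.
Predicted length = 2.09 mm/year × 211 years = 441.0 mm.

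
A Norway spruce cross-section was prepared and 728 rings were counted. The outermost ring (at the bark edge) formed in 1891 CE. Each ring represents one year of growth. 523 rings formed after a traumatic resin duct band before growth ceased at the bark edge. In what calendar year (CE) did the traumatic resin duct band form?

1368 CE

523 rings formed after the traumatic resin duct band.
Counting back 523 years from 1891 CE places the traumatic resin duct band in 1891 − 523 = 1368 CE.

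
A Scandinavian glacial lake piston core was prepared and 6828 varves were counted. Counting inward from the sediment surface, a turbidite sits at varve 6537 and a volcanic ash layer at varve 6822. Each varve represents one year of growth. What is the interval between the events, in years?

285 years

Separation: 6822 − 6537 = 285 varves.
At one varve per year, 285 years elapsed between them.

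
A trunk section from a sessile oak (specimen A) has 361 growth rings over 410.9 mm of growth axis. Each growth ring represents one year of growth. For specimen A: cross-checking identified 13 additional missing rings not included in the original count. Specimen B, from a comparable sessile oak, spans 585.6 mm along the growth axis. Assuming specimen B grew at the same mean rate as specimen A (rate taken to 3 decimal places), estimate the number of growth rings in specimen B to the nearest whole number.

Specimen A: after corrections the count is 361 + 13 = 374 growth rings.
A: Mean rate = 410.9 mm / 374 years ≈ 1.099 mm/year.
B spans 585.6 / 1.099 = 532.85 years ≈ 533 growth rings.

533 growth rings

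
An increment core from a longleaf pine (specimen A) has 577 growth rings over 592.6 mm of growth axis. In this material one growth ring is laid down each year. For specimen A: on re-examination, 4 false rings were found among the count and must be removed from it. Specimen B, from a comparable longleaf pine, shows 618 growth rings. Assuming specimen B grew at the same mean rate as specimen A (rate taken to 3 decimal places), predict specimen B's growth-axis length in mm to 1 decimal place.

Specimen A: true growth ring count = 577 − 4 = 573.
A: 592.6 mm over 573 years gives 592.6 / 573 ≈ 1.034 mm/year.
B's length ≈ 1.034 × 618 = 639.0 mm.

639.0 mm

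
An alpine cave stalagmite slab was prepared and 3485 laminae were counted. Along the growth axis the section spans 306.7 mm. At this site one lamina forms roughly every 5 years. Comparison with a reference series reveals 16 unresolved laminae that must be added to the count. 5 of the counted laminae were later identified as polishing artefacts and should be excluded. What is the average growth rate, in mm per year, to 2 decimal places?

0.02 mm per year

Correcting the raw count gives 3485 − 5 + 16 = 3496 true laminae.
3496 laminae at 5 years each span 3496 × 5 = 17480 years.
Extension rate ≈ 306.7 / 17480 = 0.02 mm per year.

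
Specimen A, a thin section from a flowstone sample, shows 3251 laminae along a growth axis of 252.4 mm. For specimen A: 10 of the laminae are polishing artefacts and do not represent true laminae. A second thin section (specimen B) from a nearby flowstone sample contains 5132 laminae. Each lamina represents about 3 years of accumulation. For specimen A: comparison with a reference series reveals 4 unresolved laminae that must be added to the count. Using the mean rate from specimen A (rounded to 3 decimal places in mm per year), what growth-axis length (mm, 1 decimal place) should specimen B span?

Specimen A: after corrections the count is 3251 − 10 + 4 = 3245 laminae.
Specimen A: multiplying by 3 years per lamina: 3245 × 3 = 9735 years.
A: Extension rate ≈ 252.4 / 9735 = 0.026 mm per year.
Specimen B: 5132 laminae at 3 years each span 5132 × 3 = 15396 years. For B, 0.026 mm/year × 15396 years = 400.3 mm.

400.3 mm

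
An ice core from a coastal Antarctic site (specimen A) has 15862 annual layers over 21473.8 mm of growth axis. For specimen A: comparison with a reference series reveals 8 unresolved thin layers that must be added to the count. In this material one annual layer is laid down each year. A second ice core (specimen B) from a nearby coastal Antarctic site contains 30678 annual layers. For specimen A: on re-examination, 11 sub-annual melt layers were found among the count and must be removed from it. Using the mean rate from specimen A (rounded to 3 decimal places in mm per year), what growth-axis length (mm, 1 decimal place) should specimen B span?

Specimen A: after corrections the count is 15862 − 11 + 8 = 15859 annual layers.
A: Mean rate = 21473.8 mm / 15859 years ≈ 1.354 mm/year.
B's length ≈ 1.354 × 30678 = 41538.0 mm.

41538.0 mm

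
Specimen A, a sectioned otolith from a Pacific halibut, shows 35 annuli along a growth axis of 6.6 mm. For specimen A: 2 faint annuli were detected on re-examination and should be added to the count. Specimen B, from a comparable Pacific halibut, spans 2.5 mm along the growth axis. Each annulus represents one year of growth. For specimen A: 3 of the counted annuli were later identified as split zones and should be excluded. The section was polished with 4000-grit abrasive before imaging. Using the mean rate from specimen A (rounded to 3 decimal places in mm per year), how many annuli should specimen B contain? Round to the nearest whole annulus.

13 annuli

Specimen A: adjusted count: 35 − 3 + 2 = 34 annuli.
A: Mean rate = 6.6 mm / 34 years ≈ 0.194 mm/year.
B spans 2.5 / 0.194 = 12.89 years ≈ 13 annuli.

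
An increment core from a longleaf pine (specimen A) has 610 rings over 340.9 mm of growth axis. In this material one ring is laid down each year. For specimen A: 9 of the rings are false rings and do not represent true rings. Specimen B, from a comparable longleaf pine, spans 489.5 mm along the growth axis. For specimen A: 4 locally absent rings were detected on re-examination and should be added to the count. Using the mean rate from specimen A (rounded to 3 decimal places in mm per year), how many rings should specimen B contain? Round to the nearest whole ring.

869 rings

Specimen A: adjusted count: 610 − 9 + 4 = 605 rings.
A: Mean rate = 340.9 mm / 605 years ≈ 0.563 mm/year.
For B, 489.5 / 0.563 = 869.45 years ≈ 869 rings.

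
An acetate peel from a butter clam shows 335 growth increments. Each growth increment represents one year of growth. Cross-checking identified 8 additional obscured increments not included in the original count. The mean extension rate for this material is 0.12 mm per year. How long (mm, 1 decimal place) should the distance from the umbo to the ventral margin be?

41.2 mm

Correcting the raw count gives 335 + 8 = 343 true growth increments.
Length ≈ 0.12 × 343 = 41.2 mm.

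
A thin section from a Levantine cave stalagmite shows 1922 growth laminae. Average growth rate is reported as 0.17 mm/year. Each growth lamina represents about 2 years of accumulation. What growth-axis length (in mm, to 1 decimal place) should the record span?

Multiplying by 2 years per growth lamina: 1922 × 2 = 3844 years.
Length ≈ 0.17 × 3844 = 653.5 mm.

653.5 mm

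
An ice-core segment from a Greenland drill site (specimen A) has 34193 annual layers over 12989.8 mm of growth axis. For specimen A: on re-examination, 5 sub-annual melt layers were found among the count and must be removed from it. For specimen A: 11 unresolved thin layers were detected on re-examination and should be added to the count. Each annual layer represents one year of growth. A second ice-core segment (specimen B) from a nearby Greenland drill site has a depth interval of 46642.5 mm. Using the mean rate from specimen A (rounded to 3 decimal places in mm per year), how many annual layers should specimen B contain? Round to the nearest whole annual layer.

122743 annual layers

Specimen A: after corrections the count is 34193 − 5 + 11 = 34199 annual layers.
A: Extension rate ≈ 12989.8 / 34199 = 0.380 mm/year.
B spans 46642.5 / 0.380 = 122743.42 years ≈ 122743 annual layers.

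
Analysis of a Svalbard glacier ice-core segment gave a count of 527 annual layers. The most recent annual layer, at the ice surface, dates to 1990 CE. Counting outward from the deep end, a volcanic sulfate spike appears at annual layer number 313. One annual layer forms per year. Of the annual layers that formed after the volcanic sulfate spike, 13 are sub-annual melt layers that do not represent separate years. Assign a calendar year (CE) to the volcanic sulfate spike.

1789 CE

The volcanic sulfate spike sits at annual layer 313 from the deep end, so 527 − 313 = 214 annual layers formed after it.
Removing the 13 false annual layers leaves 214 − 13 = 201 true annual layers beyond the volcanic sulfate spike.
1990 − 201 = 1789 CE.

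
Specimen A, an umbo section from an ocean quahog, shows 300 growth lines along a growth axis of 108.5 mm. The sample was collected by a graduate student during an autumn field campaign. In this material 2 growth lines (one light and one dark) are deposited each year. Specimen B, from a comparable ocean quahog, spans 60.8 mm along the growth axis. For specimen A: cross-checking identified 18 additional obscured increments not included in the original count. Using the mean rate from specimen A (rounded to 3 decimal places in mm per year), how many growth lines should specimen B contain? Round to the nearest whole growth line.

178 growth lines

Specimen A: after corrections the count is 300 + 18 = 318 growth lines.
Specimen A: dividing by 2 growth lines per year: 318 / 2 = 159 years.
A: Extension rate ≈ 108.5 / 159 = 0.682 mm per year.
Specimen B: 60.8 mm / 0.682 mm per year = 89.15 years; at 2 growth lines per year that is 89.15 × 2 ≈ 178 growth lines.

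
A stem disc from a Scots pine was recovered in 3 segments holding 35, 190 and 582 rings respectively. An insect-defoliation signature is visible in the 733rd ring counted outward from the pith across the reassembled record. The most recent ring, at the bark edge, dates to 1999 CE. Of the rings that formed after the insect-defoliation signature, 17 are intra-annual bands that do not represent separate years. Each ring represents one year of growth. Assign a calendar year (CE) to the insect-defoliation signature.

Total rings = 35 + 190 + 582 = 807.
807 − 733 = 74 rings lie beyond the insect-defoliation signature toward the bark edge.
74 − 17 false = 57 true rings after the insect-defoliation signature.
1999 − 57 = 1942 CE.

1942 CE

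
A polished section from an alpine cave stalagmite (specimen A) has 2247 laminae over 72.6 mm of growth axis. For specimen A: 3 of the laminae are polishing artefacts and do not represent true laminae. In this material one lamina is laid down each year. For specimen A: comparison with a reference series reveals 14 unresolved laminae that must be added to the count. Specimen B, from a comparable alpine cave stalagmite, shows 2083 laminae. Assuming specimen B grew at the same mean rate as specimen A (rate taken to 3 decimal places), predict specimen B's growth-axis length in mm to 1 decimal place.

66.7 mm

Specimen A: after corrections the count is 2247 − 3 + 14 = 2258 laminae.
A: Extension rate ≈ 72.6 / 2258 = 0.032 mm per year.
For B, 0.032 mm/year × 2083 years = 66.7 mm.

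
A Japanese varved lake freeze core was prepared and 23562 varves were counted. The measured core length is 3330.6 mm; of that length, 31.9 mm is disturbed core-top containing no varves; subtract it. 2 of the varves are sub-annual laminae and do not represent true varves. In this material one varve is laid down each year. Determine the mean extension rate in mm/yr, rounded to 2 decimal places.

After corrections the count is 23562 − 2 = 23560 varves.
Removing the 31.9 mm offcut leaves 3330.6 − 31.9 = 3298.7 mm.
Extension rate ≈ 3298.7 / 23560 = 0.14 mm/yr.

0.14 mm/yr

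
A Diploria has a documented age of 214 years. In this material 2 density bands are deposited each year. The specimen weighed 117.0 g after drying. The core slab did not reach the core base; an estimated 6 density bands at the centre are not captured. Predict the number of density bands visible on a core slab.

422 density bands

Expected density bands: 214 × 2 = 428.
428 − 6 missed = 422 density bands expected in the prepared section.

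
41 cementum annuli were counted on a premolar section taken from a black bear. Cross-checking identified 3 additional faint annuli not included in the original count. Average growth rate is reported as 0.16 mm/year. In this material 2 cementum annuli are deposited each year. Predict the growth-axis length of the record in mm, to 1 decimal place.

3.5 mm

True cementum annulus count = 41 + 3 = 44.
44 cementum annuli at 2 per year is 44 / 2 = 22 years.
Predicted length = 0.16 mm/year × 22 years = 3.5 mm.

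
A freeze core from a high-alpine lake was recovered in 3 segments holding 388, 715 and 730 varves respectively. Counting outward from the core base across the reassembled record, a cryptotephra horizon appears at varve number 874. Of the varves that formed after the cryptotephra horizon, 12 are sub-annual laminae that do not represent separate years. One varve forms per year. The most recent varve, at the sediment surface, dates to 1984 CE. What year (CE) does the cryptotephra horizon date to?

Total varves = 388 + 715 + 730 = 1833.
Between varve 874 and the sediment surface there are 1833 − 874 = 959 varves.
Excluding 12 false varves: 959 − 12 = 947.
1984 − 947 = 1037 CE.

1037 CE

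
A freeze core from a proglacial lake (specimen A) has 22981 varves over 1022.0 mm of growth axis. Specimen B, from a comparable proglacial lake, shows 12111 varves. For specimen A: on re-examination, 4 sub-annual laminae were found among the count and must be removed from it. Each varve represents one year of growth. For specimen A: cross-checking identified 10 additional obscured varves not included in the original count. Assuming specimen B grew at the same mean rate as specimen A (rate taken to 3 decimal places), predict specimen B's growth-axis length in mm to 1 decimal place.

532.9 mm

Specimen A: after corrections the count is 22981 − 4 + 10 = 22987 varves.
A: 1022.0 mm over 22987 years gives 1022.0 / 22987 ≈ 0.044 mm/yr.
For B, 0.044 mm/year × 12111 years = 532.9 mm.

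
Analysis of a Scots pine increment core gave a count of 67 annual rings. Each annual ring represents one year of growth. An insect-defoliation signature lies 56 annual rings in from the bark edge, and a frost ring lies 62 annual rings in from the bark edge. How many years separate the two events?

6 years

62 − 56 = 6 annual rings lie between the two events.
At one annual ring per year, 6 years elapsed between them.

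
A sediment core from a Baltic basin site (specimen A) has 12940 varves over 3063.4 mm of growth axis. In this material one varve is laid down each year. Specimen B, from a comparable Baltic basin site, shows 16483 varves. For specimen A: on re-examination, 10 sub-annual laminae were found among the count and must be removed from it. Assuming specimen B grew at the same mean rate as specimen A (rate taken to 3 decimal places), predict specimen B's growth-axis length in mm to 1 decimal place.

3906.5 mm

Specimen A: after corrections the count is 12940 − 10 = 12930 varves.
A: 3063.4 mm over 12930 years gives 3063.4 / 12930 ≈ 0.237 mm per year.
Length of B = 0.237 × 16483 = 3906.5 mm.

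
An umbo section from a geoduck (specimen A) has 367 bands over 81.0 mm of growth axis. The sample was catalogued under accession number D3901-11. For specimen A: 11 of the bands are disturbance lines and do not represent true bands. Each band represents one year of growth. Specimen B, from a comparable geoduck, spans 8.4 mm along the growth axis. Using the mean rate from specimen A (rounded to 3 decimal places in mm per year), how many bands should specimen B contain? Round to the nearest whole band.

37 bands

Specimen A: after corrections the count is 367 − 11 = 356 bands.
A: Mean rate = 81.0 mm / 356 years ≈ 0.228 mm/year.
For B, 8.4 / 0.228 = 36.84 years ≈ 37 bands.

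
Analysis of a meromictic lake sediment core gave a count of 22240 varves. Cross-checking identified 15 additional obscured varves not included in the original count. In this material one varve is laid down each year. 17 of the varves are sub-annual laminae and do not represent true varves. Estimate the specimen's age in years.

Adjusted count: 22240 − 17 + 15 = 22238 varves.
One varve per year makes the duration 22238 years.

22238 years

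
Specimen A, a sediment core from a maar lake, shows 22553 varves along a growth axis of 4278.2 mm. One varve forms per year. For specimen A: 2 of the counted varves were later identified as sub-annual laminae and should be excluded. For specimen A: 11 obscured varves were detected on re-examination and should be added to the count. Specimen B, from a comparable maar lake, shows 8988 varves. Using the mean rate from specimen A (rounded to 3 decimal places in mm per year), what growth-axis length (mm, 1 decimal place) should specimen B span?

1707.7 mm

Specimen A: true varve count = 22553 − 2 + 11 = 22562.
A: Extension rate ≈ 4278.2 / 22562 = 0.190 mm/yr.
B's length ≈ 0.190 × 8988 = 1707.7 mm.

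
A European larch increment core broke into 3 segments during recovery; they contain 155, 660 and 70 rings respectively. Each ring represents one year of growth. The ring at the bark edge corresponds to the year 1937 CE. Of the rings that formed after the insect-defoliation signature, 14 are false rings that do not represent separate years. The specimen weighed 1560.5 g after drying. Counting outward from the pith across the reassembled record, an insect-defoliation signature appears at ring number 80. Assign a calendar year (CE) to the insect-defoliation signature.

1146 CE

Total rings = 155 + 660 + 70 = 885.
The insect-defoliation signature sits at ring 80 from the pith, so 885 − 80 = 805 rings formed after it.
805 − 14 false = 791 true rings after the insect-defoliation signature.
Counting back 791 years from 1937 CE places the insect-defoliation signature in 1937 − 791 = 1146 CE.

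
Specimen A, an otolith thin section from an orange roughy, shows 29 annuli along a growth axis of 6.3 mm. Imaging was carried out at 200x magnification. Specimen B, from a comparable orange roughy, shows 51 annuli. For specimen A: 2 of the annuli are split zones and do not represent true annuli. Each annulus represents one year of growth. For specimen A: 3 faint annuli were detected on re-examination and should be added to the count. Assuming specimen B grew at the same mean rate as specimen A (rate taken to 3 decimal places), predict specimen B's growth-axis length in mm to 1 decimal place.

10.7 mm

Specimen A: correcting the raw count gives 29 − 2 + 3 = 30 true annuli.
A: Mean rate = 6.3 mm / 30 years ≈ 0.210 mm/year.
For B, 0.210 mm/year × 51 years = 10.7 mm.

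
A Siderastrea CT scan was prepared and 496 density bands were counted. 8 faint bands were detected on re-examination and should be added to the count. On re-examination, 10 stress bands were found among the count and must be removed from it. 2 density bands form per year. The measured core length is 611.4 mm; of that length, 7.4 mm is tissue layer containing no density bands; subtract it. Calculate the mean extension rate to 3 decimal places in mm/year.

2.445 mm/year

True density band count = 496 − 10 + 8 = 494.
Dividing by 2 density bands per year: 494 / 2 = 247 years.
Removing the 7.4 mm offcut leaves 611.4 − 7.4 = 604.0 mm.
Extension rate ≈ 604.0 / 247 = 2.445 mm/year.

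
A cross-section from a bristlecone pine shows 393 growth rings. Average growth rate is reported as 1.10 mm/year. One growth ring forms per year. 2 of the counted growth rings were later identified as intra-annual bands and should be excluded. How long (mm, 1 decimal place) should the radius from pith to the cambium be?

Correcting the raw count gives 393 − 2 = 391 true growth rings.
391 years at 1.10 mm/year gives 1.10 × 391 = 430.1 mm.

430.1 mm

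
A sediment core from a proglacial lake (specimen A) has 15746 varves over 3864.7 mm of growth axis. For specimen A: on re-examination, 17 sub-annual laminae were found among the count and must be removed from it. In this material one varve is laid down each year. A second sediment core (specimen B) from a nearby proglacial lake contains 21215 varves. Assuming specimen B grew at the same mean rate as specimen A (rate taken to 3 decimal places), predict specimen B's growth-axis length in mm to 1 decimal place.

Specimen A: adjusted count: 15746 − 17 = 15729 varves.
A: Extension rate ≈ 3864.7 / 15729 = 0.246 mm per year.
For B, 0.246 mm/year × 21215 years = 5218.9 mm.

5218.9 mm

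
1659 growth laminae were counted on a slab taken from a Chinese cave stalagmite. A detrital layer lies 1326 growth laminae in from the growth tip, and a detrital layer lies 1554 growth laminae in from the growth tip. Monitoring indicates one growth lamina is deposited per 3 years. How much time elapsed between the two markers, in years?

684 yr

The two markers are separated by 1554 − 1326 = 228 growth laminae.
228 growth laminae at 3 years each span 228 × 3 = 684 years.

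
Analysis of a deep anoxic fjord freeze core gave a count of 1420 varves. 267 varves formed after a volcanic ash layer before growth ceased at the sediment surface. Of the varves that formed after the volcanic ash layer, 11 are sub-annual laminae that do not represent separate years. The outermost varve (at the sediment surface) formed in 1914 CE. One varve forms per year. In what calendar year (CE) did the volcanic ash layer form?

1658 CE

There are 267 varves younger than the volcanic ash layer.
Removing the 11 false varves leaves 267 − 11 = 256 true varves beyond the volcanic ash layer.
1914 − 256 = 1658 CE.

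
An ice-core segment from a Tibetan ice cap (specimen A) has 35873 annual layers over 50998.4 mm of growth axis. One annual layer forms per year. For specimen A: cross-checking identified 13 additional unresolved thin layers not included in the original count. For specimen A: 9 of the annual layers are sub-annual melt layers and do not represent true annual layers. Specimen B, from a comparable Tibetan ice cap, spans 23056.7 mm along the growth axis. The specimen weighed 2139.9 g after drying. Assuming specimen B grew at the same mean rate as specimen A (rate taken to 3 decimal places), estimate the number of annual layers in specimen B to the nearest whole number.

Specimen A: true annual layer count = 35873 − 9 + 13 = 35877.
A: 50998.4 mm over 35877 years gives 50998.4 / 35877 ≈ 1.421 mm/yr.
Specimen B: 23056.7 mm / 1.421 mm per year = 16225.69 years ≈ 16226 annual layers.

16226 annual layers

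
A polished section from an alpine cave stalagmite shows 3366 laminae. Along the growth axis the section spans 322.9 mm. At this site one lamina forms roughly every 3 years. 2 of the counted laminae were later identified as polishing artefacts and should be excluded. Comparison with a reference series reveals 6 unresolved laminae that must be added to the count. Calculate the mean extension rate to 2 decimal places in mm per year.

0.03 mm per year

Adjusted count: 3366 − 2 + 6 = 3370 laminae.
3370 laminae at 3 years each span 3370 × 3 = 10110 years.
Mean rate = 322.9 mm / 10110 years ≈ 0.03 mm per year.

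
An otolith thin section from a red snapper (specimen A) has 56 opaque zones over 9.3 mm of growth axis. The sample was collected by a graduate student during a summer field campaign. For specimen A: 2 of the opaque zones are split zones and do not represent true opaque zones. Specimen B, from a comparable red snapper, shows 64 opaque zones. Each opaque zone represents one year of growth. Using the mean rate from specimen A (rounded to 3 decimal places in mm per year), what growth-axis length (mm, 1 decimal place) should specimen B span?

11.0 mm

Specimen A: correcting the raw count gives 56 − 2 = 54 true opaque zones.
A: 9.3 mm over 54 years gives 9.3 / 54 ≈ 0.172 mm/year.
Length of B = 0.172 × 64 = 11.0 mm.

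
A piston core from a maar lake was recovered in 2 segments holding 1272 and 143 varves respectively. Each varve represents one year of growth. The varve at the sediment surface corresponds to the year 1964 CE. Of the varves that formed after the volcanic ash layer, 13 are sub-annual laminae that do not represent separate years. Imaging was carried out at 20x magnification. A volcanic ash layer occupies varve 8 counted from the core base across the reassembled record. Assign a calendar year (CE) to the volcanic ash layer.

570 CE

Total varves = 1272 + 143 = 1415.
Between varve 8 and the sediment surface there are 1415 − 8 = 1407 varves.
Excluding 13 false varves: 1407 − 13 = 1394.
The varve at the sediment surface is 1964 CE, so the volcanic ash layer dates to 1964 − 1394 = 570 CE.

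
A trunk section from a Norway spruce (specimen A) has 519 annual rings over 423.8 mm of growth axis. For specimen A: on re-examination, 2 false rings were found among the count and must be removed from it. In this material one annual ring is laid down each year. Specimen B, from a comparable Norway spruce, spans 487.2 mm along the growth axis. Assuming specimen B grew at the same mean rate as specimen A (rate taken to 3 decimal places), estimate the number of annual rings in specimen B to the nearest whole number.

594 annual rings

Specimen A: true annual ring count = 519 − 2 = 517.
A: Mean rate = 423.8 mm / 517 years ≈ 0.820 mm per year.
B spans 487.2 / 0.820 = 594.15 years ≈ 594 annual rings.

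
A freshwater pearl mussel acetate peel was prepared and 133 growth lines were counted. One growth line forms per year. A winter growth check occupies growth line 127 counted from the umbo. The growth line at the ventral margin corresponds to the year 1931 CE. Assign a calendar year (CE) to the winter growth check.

1925 CE

The winter growth check sits at growth line 127 from the umbo, so 133 − 127 = 6 growth lines formed after it.
1931 − 6 = 1925 CE.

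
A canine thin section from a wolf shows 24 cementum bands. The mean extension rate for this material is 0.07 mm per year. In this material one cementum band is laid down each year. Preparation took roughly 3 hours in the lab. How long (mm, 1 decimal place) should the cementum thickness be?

The record spans 24 years at 0.07 mm per year.
Predicted length = 0.07 mm/year × 24 years = 1.7 mm.

1.7 mm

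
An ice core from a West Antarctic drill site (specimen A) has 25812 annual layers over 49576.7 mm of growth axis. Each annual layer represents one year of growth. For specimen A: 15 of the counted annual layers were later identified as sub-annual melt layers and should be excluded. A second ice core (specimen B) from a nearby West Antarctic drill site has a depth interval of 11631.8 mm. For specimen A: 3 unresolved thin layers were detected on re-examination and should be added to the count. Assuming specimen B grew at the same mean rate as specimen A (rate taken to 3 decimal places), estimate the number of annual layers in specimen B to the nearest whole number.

6052 annual layers

Specimen A: adjusted count: 25812 − 15 + 3 = 25800 annual layers.
A: Extension rate ≈ 49576.7 / 25800 = 1.922 mm/year.
B spans 11631.8 / 1.922 = 6051.93 years ≈ 6052 annual layers.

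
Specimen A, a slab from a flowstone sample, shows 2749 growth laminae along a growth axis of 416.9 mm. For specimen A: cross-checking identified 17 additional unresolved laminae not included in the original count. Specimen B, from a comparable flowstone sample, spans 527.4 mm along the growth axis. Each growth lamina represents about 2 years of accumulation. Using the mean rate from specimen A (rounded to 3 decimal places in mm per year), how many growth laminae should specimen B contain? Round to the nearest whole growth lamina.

3516 growth laminae

Specimen A: correcting the raw count gives 2749 + 17 = 2766 true growth laminae.
Specimen A: 2766 growth laminae at 2 years each span 2766 × 2 = 5532 years.
A: Mean rate = 416.9 mm / 5532 years ≈ 0.075 mm/yr.
Specimen B: 527.4 mm / 0.075 mm per year = 7032.00 years; at 2 years per growth lamina that is 7032.00 / 2 ≈ 3516 growth laminae.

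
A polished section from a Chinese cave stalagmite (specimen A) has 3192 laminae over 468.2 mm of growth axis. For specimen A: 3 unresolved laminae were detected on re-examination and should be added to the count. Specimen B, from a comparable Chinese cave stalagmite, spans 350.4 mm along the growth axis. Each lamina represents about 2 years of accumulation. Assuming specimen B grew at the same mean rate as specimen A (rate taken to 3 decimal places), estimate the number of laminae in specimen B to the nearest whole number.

2400 laminae

Specimen A: correcting the raw count gives 3192 + 3 = 3195 true laminae.
Specimen A: at 2 years per lamina, 3195 × 2 = 6390 years.
A: 468.2 mm over 6390 years gives 468.2 / 6390 ≈ 0.073 mm per year.
Specimen B: 350.4 mm / 0.073 mm per year = 4800.00 years; at 2 years per lamina that is 4800.00 / 2 ≈ 2400 laminae.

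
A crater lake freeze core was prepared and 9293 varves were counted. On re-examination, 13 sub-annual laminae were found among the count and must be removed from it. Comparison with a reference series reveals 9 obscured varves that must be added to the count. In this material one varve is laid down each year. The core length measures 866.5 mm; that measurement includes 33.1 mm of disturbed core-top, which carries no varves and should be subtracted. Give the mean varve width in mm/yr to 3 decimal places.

Adjusted count: 9293 − 13 + 9 = 9289 varves.
The growth record spans 866.5 − 33.1 = 833.4 mm.
Extension rate ≈ 833.4 / 9289 = 0.090 mm/yr.

0.090 mm/yr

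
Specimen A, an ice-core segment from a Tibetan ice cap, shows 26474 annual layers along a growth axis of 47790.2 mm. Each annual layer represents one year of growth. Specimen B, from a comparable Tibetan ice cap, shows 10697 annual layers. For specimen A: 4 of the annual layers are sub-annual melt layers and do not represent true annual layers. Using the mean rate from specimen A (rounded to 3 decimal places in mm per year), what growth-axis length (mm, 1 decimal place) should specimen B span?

Specimen A: after corrections the count is 26474 − 4 = 26470 annual layers.
A: Mean rate = 47790.2 mm / 26470 years ≈ 1.805 mm per year.
B's length ≈ 1.805 × 10697 = 19308.1 mm.

19308.1 mm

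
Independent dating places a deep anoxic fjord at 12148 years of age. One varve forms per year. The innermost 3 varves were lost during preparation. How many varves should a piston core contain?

Expected varves over 12148 years: 12148.
12148 − 3 missed = 12145 varves expected in the prepared section.

12145 varves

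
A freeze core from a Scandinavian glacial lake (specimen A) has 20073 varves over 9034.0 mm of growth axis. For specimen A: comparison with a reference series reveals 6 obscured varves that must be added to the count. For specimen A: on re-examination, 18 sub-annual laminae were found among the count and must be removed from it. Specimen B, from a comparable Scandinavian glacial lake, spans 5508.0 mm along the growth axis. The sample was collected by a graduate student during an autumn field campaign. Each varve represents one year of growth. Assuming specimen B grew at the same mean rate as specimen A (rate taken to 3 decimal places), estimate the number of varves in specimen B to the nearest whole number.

Specimen A: true varve count = 20073 − 18 + 6 = 20061.
A: 9034.0 mm over 20061 years gives 9034.0 / 20061 ≈ 0.450 mm/year.
B spans 5508.0 / 0.450 = 12240.00 years ≈ 12240 varves.

12240 varves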